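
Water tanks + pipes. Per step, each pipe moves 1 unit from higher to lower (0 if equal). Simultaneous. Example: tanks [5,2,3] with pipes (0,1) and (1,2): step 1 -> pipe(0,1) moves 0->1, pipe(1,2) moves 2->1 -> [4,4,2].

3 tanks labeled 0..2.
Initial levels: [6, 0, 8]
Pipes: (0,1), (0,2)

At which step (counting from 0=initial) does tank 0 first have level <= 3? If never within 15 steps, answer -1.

Answer: -1

Derivation:
Step 1: flows [0->1,2->0] -> levels [6 1 7]
Step 2: flows [0->1,2->0] -> levels [6 2 6]
Step 3: flows [0->1,0=2] -> levels [5 3 6]
Step 4: flows [0->1,2->0] -> levels [5 4 5]
Step 5: flows [0->1,0=2] -> levels [4 5 5]
Step 6: flows [1->0,2->0] -> levels [6 4 4]
Step 7: flows [0->1,0->2] -> levels [4 5 5]
  -> period-2 cycle (repeats step 5); tank 0 never drops to <=3
Tank 0 never reaches <=3 within 15 steps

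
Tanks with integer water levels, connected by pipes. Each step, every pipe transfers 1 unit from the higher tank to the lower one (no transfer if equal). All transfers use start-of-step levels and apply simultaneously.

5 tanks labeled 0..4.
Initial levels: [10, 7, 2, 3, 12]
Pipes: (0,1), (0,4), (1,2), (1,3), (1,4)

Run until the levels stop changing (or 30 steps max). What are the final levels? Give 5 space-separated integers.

Answer: 6 10 6 6 6

Derivation:
Step 1: flows [0->1,4->0,1->2,1->3,4->1] -> levels [10 7 3 4 10]
Step 2: flows [0->1,0=4,1->2,1->3,4->1] -> levels [9 7 4 5 9]
Step 3: flows [0->1,0=4,1->2,1->3,4->1] -> levels [8 7 5 6 8]
Step 4: flows [0->1,0=4,1->2,1->3,4->1] -> levels [7 7 6 7 7]
Step 5: flows [0=1,0=4,1->2,1=3,1=4] -> levels [7 6 7 7 7]
Step 6: flows [0->1,0=4,2->1,3->1,4->1] -> levels [6 10 6 6 6]
Step 7: flows [1->0,0=4,1->2,1->3,1->4] -> levels [7 6 7 7 7]
  -> period-2 cycle: step 7 state = step 5 state; never stabilizes
  -> state at step 30: (30-5) mod 2 = 1, same as step 6 -> [6 10 6 6 6]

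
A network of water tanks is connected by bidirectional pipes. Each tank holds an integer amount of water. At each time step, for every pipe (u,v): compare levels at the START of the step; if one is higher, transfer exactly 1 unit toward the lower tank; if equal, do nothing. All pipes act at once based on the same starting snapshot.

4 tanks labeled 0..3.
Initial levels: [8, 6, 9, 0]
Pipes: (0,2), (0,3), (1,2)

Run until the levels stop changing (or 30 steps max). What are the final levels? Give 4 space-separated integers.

Answer: 7 6 5 5

Derivation:
Step 1: flows [2->0,0->3,2->1] -> levels [8 7 7 1]
Step 2: flows [0->2,0->3,1=2] -> levels [6 7 8 2]
Step 3: flows [2->0,0->3,2->1] -> levels [6 8 6 3]
Step 4: flows [0=2,0->3,1->2] -> levels [5 7 7 4]
Step 5: flows [2->0,0->3,1=2] -> levels [5 7 6 5]
Step 6: flows [2->0,0=3,1->2] -> levels [6 6 6 5]
Step 7: flows [0=2,0->3,1=2] -> levels [5 6 6 6]
Step 8: flows [2->0,3->0,1=2] -> levels [7 6 5 5]
Step 9: flows [0->2,0->3,1->2] -> levels [5 5 7 6]
Step 10: flows [2->0,3->0,2->1] -> levels [7 6 5 5]
  -> period-2 cycle: step 10 state = step 8 state; never stabilizes
  -> state at step 30: (30-8) mod 2 = 0, same as step 8 -> [7 6 5 5]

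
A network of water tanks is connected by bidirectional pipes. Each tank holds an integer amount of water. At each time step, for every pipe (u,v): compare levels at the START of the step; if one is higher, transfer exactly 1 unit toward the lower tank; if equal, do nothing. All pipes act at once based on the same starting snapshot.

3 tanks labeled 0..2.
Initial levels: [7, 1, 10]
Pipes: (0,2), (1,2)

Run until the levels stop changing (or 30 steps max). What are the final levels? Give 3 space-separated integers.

Answer: 6 6 6

Derivation:
Step 1: flows [2->0,2->1] -> levels [8 2 8]
Step 2: flows [0=2,2->1] -> levels [8 3 7]
Step 3: flows [0->2,2->1] -> levels [7 4 7]
Step 4: flows [0=2,2->1] -> levels [7 5 6]
Step 5: flows [0->2,2->1] -> levels [6 6 6]
Step 6: flows [0=2,1=2] -> levels [6 6 6]
  -> stable (no change)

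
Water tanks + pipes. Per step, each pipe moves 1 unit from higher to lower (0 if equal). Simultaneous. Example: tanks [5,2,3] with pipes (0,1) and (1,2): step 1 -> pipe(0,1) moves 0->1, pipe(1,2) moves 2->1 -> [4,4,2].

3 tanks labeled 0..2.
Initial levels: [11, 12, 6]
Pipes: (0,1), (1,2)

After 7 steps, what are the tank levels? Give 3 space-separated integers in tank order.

Step 1: flows [1->0,1->2] -> levels [12 10 7]
Step 2: flows [0->1,1->2] -> levels [11 10 8]
Step 3: flows [0->1,1->2] -> levels [10 10 9]
Step 4: flows [0=1,1->2] -> levels [10 9 10]
Step 5: flows [0->1,2->1] -> levels [9 11 9]
Step 6: flows [1->0,1->2] -> levels [10 9 10]
  -> period-2 cycle: step 6 state = step 4 state
  -> state at step 7: (7-4) mod 2 = 1, same as step 5 -> [9 11 9]

Answer: 9 11 9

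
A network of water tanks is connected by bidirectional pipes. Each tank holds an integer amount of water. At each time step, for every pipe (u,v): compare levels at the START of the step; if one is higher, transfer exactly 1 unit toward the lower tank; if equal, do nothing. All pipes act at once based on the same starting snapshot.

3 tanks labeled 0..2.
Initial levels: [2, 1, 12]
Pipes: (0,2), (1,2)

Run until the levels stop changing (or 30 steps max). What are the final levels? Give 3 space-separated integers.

Answer: 6 5 4

Derivation:
Step 1: flows [2->0,2->1] -> levels [3 2 10]
Step 2: flows [2->0,2->1] -> levels [4 3 8]
Step 3: flows [2->0,2->1] -> levels [5 4 6]
Step 4: flows [2->0,2->1] -> levels [6 5 4]
Step 5: flows [0->2,1->2] -> levels [5 4 6]
  -> period-2 cycle: step 5 state = step 3 state; never stabilizes
  -> state at step 30: (30-3) mod 2 = 1, same as step 4 -> [6 5 4]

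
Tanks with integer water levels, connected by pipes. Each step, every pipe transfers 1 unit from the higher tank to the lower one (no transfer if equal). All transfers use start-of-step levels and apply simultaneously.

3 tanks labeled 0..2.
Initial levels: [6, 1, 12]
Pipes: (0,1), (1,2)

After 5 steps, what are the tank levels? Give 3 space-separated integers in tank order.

Answer: 6 6 7

Derivation:
Step 1: flows [0->1,2->1] -> levels [5 3 11]
Step 2: flows [0->1,2->1] -> levels [4 5 10]
Step 3: flows [1->0,2->1] -> levels [5 5 9]
Step 4: flows [0=1,2->1] -> levels [5 6 8]
Step 5: flows [1->0,2->1] -> levels [6 6 7]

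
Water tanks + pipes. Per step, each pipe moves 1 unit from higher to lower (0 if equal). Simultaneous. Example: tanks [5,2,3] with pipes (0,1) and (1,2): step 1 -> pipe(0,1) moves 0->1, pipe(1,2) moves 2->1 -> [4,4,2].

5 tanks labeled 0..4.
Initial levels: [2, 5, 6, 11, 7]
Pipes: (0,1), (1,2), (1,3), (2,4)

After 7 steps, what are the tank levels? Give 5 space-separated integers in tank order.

Step 1: flows [1->0,2->1,3->1,4->2] -> levels [3 6 6 10 6]
Step 2: flows [1->0,1=2,3->1,2=4] -> levels [4 6 6 9 6]
Step 3: flows [1->0,1=2,3->1,2=4] -> levels [5 6 6 8 6]
Step 4: flows [1->0,1=2,3->1,2=4] -> levels [6 6 6 7 6]
Step 5: flows [0=1,1=2,3->1,2=4] -> levels [6 7 6 6 6]
Step 6: flows [1->0,1->2,1->3,2=4] -> levels [7 4 7 7 6]
Step 7: flows [0->1,2->1,3->1,2->4] -> levels [6 7 5 6 7]

Answer: 6 7 5 6 7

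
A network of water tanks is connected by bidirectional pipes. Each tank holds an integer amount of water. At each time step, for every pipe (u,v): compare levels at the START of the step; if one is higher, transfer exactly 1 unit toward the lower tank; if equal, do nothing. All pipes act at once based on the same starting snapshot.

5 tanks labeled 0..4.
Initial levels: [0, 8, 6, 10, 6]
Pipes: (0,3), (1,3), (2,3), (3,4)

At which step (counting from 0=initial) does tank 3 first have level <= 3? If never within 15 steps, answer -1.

Step 1: flows [3->0,3->1,3->2,3->4] -> levels [1 9 7 6 7]
Step 2: flows [3->0,1->3,2->3,4->3] -> levels [2 8 6 8 6]
Step 3: flows [3->0,1=3,3->2,3->4] -> levels [3 8 7 5 7]
Step 4: flows [3->0,1->3,2->3,4->3] -> levels [4 7 6 7 6]
Step 5: flows [3->0,1=3,3->2,3->4] -> levels [5 7 7 4 7]
Step 6: flows [0->3,1->3,2->3,4->3] -> levels [4 6 6 8 6]
Step 7: flows [3->0,3->1,3->2,3->4] -> levels [5 7 7 4 7]
  -> period-2 cycle (repeats step 5); tank 3 never drops to <=3
Tank 3 never reaches <=3 within 15 steps

Answer: -1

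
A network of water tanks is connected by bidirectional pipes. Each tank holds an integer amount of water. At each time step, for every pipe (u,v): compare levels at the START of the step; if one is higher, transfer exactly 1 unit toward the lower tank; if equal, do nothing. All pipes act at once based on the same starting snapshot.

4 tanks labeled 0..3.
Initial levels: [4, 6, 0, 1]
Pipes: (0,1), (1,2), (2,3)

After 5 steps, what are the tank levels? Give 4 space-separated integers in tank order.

Answer: 3 3 2 3

Derivation:
Step 1: flows [1->0,1->2,3->2] -> levels [5 4 2 0]
Step 2: flows [0->1,1->2,2->3] -> levels [4 4 2 1]
Step 3: flows [0=1,1->2,2->3] -> levels [4 3 2 2]
Step 4: flows [0->1,1->2,2=3] -> levels [3 3 3 2]
Step 5: flows [0=1,1=2,2->3] -> levels [3 3 2 3]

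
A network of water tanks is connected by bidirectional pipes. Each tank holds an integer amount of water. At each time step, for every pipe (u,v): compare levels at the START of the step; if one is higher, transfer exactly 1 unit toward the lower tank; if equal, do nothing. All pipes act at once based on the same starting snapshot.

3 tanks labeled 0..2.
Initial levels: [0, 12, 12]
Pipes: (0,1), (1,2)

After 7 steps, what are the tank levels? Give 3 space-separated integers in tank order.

Answer: 7 8 9

Derivation:
Step 1: flows [1->0,1=2] -> levels [1 11 12]
Step 2: flows [1->0,2->1] -> levels [2 11 11]
Step 3: flows [1->0,1=2] -> levels [3 10 11]
Step 4: flows [1->0,2->1] -> levels [4 10 10]
Step 5: flows [1->0,1=2] -> levels [5 9 10]
Step 6: flows [1->0,2->1] -> levels [6 9 9]
Step 7: flows [1->0,1=2] -> levels [7 8 9]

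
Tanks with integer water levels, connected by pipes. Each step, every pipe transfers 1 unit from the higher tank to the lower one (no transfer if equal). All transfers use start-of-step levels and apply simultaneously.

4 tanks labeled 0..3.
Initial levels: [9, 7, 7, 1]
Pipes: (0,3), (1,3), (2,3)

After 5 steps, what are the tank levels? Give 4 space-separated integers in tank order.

Answer: 7 6 6 5

Derivation:
Step 1: flows [0->3,1->3,2->3] -> levels [8 6 6 4]
Step 2: flows [0->3,1->3,2->3] -> levels [7 5 5 7]
Step 3: flows [0=3,3->1,3->2] -> levels [7 6 6 5]
Step 4: flows [0->3,1->3,2->3] -> levels [6 5 5 8]
Step 5: flows [3->0,3->1,3->2] -> levels [7 6 6 5]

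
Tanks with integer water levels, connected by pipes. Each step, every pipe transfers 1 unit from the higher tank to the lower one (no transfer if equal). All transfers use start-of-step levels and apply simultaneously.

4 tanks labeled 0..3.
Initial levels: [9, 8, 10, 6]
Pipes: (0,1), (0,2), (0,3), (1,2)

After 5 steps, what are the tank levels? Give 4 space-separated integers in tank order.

Step 1: flows [0->1,2->0,0->3,2->1] -> levels [8 10 8 7]
Step 2: flows [1->0,0=2,0->3,1->2] -> levels [8 8 9 8]
Step 3: flows [0=1,2->0,0=3,2->1] -> levels [9 9 7 8]
Step 4: flows [0=1,0->2,0->3,1->2] -> levels [7 8 9 9]
Step 5: flows [1->0,2->0,3->0,2->1] -> levels [10 8 7 8]

Answer: 10 8 7 8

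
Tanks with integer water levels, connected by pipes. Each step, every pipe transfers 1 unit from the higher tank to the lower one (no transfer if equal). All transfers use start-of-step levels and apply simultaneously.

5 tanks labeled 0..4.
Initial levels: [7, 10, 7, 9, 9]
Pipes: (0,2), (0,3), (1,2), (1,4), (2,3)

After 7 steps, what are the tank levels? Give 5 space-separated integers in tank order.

Step 1: flows [0=2,3->0,1->2,1->4,3->2] -> levels [8 8 9 7 10]
Step 2: flows [2->0,0->3,2->1,4->1,2->3] -> levels [8 10 6 9 9]
Step 3: flows [0->2,3->0,1->2,1->4,3->2] -> levels [8 8 9 7 10]
  -> period-2 cycle: step 3 state = step 1 state
  -> state at step 7: (7-1) mod 2 = 0, same as step 1 -> [8 8 9 7 10]

Answer: 8 8 9 7 10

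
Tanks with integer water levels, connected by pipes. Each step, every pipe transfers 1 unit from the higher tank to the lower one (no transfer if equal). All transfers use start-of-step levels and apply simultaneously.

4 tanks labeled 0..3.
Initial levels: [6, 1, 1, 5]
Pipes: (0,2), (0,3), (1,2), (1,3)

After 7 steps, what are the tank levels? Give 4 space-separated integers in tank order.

Answer: 2 3 4 4

Derivation:
Step 1: flows [0->2,0->3,1=2,3->1] -> levels [4 2 2 5]
Step 2: flows [0->2,3->0,1=2,3->1] -> levels [4 3 3 3]
Step 3: flows [0->2,0->3,1=2,1=3] -> levels [2 3 4 4]
Step 4: flows [2->0,3->0,2->1,3->1] -> levels [4 5 2 2]
Step 5: flows [0->2,0->3,1->2,1->3] -> levels [2 3 4 4]
  -> period-2 cycle: step 5 state = step 3 state
  -> state at step 7: (7-3) mod 2 = 0, same as step 3 -> [2 3 4 4]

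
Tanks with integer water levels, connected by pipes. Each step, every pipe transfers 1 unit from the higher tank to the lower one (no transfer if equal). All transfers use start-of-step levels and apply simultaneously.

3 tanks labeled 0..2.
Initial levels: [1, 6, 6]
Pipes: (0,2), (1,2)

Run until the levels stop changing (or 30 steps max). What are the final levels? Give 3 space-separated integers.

Step 1: flows [2->0,1=2] -> levels [2 6 5]
Step 2: flows [2->0,1->2] -> levels [3 5 5]
Step 3: flows [2->0,1=2] -> levels [4 5 4]
Step 4: flows [0=2,1->2] -> levels [4 4 5]
Step 5: flows [2->0,2->1] -> levels [5 5 3]
Step 6: flows [0->2,1->2] -> levels [4 4 5]
  -> period-2 cycle: step 6 state = step 4 state; never stabilizes
  -> state at step 30: (30-4) mod 2 = 0, same as step 4 -> [4 4 5]

Answer: 4 4 5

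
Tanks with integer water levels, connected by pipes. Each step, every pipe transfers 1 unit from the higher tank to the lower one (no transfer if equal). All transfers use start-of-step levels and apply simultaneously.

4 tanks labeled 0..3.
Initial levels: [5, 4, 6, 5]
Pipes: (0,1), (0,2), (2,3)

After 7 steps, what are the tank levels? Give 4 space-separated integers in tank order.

Answer: 6 4 4 6

Derivation:
Step 1: flows [0->1,2->0,2->3] -> levels [5 5 4 6]
Step 2: flows [0=1,0->2,3->2] -> levels [4 5 6 5]
Step 3: flows [1->0,2->0,2->3] -> levels [6 4 4 6]
Step 4: flows [0->1,0->2,3->2] -> levels [4 5 6 5]
  -> period-2 cycle: step 4 state = step 2 state
  -> state at step 7: (7-2) mod 2 = 1, same as step 3 -> [6 4 4 6]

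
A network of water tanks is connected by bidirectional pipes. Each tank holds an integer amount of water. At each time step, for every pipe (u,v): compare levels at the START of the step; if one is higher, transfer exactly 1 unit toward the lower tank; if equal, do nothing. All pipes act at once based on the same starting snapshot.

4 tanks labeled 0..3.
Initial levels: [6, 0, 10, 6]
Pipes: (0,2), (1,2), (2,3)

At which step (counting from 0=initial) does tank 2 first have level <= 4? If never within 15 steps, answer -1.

Answer: 4

Derivation:
Step 1: flows [2->0,2->1,2->3] -> levels [7 1 7 7]
Step 2: flows [0=2,2->1,2=3] -> levels [7 2 6 7]
Step 3: flows [0->2,2->1,3->2] -> levels [6 3 7 6]
Step 4: flows [2->0,2->1,2->3] -> levels [7 4 4 7]
Tank 2 first reaches <=4 at step 4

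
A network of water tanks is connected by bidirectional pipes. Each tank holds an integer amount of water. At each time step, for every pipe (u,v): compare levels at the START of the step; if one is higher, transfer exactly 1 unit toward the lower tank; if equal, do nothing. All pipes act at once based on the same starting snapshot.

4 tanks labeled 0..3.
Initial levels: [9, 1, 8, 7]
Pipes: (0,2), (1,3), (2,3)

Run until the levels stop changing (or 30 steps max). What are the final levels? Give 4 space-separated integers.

Step 1: flows [0->2,3->1,2->3] -> levels [8 2 8 7]
Step 2: flows [0=2,3->1,2->3] -> levels [8 3 7 7]
Step 3: flows [0->2,3->1,2=3] -> levels [7 4 8 6]
Step 4: flows [2->0,3->1,2->3] -> levels [8 5 6 6]
Step 5: flows [0->2,3->1,2=3] -> levels [7 6 7 5]
Step 6: flows [0=2,1->3,2->3] -> levels [7 5 6 7]
Step 7: flows [0->2,3->1,3->2] -> levels [6 6 8 5]
Step 8: flows [2->0,1->3,2->3] -> levels [7 5 6 7]
  -> period-2 cycle: step 8 state = step 6 state; never stabilizes
  -> state at step 30: (30-6) mod 2 = 0, same as step 6 -> [7 5 6 7]

Answer: 7 5 6 7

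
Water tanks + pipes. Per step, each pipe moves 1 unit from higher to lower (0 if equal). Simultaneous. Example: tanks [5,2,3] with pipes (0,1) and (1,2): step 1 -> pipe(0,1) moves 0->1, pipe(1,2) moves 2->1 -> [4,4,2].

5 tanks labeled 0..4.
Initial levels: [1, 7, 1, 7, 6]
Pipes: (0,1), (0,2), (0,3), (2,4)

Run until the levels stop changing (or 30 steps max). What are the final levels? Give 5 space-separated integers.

Answer: 3 5 5 5 4

Derivation:
Step 1: flows [1->0,0=2,3->0,4->2] -> levels [3 6 2 6 5]
Step 2: flows [1->0,0->2,3->0,4->2] -> levels [4 5 4 5 4]
Step 3: flows [1->0,0=2,3->0,2=4] -> levels [6 4 4 4 4]
Step 4: flows [0->1,0->2,0->3,2=4] -> levels [3 5 5 5 4]
Step 5: flows [1->0,2->0,3->0,2->4] -> levels [6 4 3 4 5]
Step 6: flows [0->1,0->2,0->3,4->2] -> levels [3 5 5 5 4]
  -> period-2 cycle: step 6 state = step 4 state; never stabilizes
  -> state at step 30: (30-4) mod 2 = 0, same as step 4 -> [3 5 5 5 4]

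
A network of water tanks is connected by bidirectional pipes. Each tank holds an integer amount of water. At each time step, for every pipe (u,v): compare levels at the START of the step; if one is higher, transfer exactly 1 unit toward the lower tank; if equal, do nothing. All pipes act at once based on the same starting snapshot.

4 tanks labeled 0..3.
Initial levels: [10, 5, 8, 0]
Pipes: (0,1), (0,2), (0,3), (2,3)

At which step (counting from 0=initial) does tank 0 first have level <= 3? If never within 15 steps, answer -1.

Step 1: flows [0->1,0->2,0->3,2->3] -> levels [7 6 8 2]
Step 2: flows [0->1,2->0,0->3,2->3] -> levels [6 7 6 4]
Step 3: flows [1->0,0=2,0->3,2->3] -> levels [6 6 5 6]
Step 4: flows [0=1,0->2,0=3,3->2] -> levels [5 6 7 5]
Step 5: flows [1->0,2->0,0=3,2->3] -> levels [7 5 5 6]
Step 6: flows [0->1,0->2,0->3,3->2] -> levels [4 6 7 6]
Step 7: flows [1->0,2->0,3->0,2->3] -> levels [7 5 5 6]
  -> period-2 cycle (repeats step 5); tank 0 never drops to <=3
Tank 0 never reaches <=3 within 15 steps

Answer: -1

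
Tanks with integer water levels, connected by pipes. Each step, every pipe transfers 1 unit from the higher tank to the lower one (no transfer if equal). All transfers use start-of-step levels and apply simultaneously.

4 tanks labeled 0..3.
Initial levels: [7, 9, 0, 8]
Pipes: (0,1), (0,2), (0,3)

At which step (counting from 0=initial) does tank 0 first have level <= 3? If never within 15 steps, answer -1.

Answer: -1

Derivation:
Step 1: flows [1->0,0->2,3->0] -> levels [8 8 1 7]
Step 2: flows [0=1,0->2,0->3] -> levels [6 8 2 8]
Step 3: flows [1->0,0->2,3->0] -> levels [7 7 3 7]
Step 4: flows [0=1,0->2,0=3] -> levels [6 7 4 7]
Step 5: flows [1->0,0->2,3->0] -> levels [7 6 5 6]
Step 6: flows [0->1,0->2,0->3] -> levels [4 7 6 7]
Step 7: flows [1->0,2->0,3->0] -> levels [7 6 5 6]
  -> period-2 cycle (repeats step 5); tank 0 never drops to <=3
Tank 0 never reaches <=3 within 15 steps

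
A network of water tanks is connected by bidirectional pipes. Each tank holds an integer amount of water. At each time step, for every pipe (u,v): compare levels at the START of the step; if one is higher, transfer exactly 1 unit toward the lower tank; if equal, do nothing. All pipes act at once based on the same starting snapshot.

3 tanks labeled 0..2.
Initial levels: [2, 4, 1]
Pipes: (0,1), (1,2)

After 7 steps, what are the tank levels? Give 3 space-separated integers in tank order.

Answer: 3 1 3

Derivation:
Step 1: flows [1->0,1->2] -> levels [3 2 2]
Step 2: flows [0->1,1=2] -> levels [2 3 2]
Step 3: flows [1->0,1->2] -> levels [3 1 3]
Step 4: flows [0->1,2->1] -> levels [2 3 2]
  -> period-2 cycle: step 4 state = step 2 state
  -> state at step 7: (7-2) mod 2 = 1, same as step 3 -> [3 1 3]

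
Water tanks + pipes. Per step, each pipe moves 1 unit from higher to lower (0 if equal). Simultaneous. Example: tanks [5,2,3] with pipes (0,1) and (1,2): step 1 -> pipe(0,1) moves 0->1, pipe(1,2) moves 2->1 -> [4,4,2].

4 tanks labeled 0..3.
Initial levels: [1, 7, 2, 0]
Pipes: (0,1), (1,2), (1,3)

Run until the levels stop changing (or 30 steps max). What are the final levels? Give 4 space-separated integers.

Step 1: flows [1->0,1->2,1->3] -> levels [2 4 3 1]
Step 2: flows [1->0,1->2,1->3] -> levels [3 1 4 2]
Step 3: flows [0->1,2->1,3->1] -> levels [2 4 3 1]
  -> period-2 cycle: step 3 state = step 1 state; never stabilizes
  -> state at step 30: (30-1) mod 2 = 1, same as step 2 -> [3 1 4 2]

Answer: 3 1 4 2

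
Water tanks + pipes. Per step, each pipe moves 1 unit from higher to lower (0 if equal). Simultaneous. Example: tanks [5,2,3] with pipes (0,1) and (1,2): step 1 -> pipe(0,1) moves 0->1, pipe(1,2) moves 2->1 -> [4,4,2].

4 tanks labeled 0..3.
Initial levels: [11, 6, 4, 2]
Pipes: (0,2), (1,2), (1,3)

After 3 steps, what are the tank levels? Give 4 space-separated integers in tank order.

Step 1: flows [0->2,1->2,1->3] -> levels [10 4 6 3]
Step 2: flows [0->2,2->1,1->3] -> levels [9 4 6 4]
Step 3: flows [0->2,2->1,1=3] -> levels [8 5 6 4]

Answer: 8 5 6 4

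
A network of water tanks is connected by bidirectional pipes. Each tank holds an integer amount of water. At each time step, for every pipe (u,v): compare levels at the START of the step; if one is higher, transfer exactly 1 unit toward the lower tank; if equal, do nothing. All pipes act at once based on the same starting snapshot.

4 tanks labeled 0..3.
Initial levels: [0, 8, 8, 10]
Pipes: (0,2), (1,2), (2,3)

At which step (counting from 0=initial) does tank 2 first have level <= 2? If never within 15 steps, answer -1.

Step 1: flows [2->0,1=2,3->2] -> levels [1 8 8 9]
Step 2: flows [2->0,1=2,3->2] -> levels [2 8 8 8]
Step 3: flows [2->0,1=2,2=3] -> levels [3 8 7 8]
Step 4: flows [2->0,1->2,3->2] -> levels [4 7 8 7]
Step 5: flows [2->0,2->1,2->3] -> levels [5 8 5 8]
Step 6: flows [0=2,1->2,3->2] -> levels [5 7 7 7]
Step 7: flows [2->0,1=2,2=3] -> levels [6 7 6 7]
Step 8: flows [0=2,1->2,3->2] -> levels [6 6 8 6]
Step 9: flows [2->0,2->1,2->3] -> levels [7 7 5 7]
Step 10: flows [0->2,1->2,3->2] -> levels [6 6 8 6]
  -> period-2 cycle (repeats step 8); tank 2 never drops to <=2
Tank 2 never reaches <=2 within 15 steps

Answer: -1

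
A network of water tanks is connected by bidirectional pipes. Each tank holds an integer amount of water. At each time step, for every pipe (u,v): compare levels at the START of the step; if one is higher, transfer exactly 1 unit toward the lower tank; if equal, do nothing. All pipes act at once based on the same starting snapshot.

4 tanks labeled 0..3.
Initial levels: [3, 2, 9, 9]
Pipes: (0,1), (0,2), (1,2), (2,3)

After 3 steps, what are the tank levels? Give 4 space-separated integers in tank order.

Step 1: flows [0->1,2->0,2->1,2=3] -> levels [3 4 7 9]
Step 2: flows [1->0,2->0,2->1,3->2] -> levels [5 4 6 8]
Step 3: flows [0->1,2->0,2->1,3->2] -> levels [5 6 5 7]

Answer: 5 6 5 7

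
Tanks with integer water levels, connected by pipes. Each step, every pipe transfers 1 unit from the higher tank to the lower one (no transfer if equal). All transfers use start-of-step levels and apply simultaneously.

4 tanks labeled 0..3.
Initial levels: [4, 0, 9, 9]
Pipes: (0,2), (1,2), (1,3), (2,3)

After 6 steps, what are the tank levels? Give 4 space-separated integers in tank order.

Answer: 5 5 7 5

Derivation:
Step 1: flows [2->0,2->1,3->1,2=3] -> levels [5 2 7 8]
Step 2: flows [2->0,2->1,3->1,3->2] -> levels [6 4 6 6]
Step 3: flows [0=2,2->1,3->1,2=3] -> levels [6 6 5 5]
Step 4: flows [0->2,1->2,1->3,2=3] -> levels [5 4 7 6]
Step 5: flows [2->0,2->1,3->1,2->3] -> levels [6 6 4 6]
Step 6: flows [0->2,1->2,1=3,3->2] -> levels [5 5 7 5]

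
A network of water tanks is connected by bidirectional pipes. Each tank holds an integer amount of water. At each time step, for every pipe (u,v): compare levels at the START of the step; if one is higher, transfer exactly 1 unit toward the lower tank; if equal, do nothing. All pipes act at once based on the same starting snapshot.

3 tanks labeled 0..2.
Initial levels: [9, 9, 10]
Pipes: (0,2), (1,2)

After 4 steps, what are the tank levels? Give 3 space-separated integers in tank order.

Step 1: flows [2->0,2->1] -> levels [10 10 8]
Step 2: flows [0->2,1->2] -> levels [9 9 10]
  -> period-2 cycle: step 2 state = step 0 state
  -> state at step 4: (4-0) mod 2 = 0, same as step 0 -> [9 9 10]

Answer: 9 9 10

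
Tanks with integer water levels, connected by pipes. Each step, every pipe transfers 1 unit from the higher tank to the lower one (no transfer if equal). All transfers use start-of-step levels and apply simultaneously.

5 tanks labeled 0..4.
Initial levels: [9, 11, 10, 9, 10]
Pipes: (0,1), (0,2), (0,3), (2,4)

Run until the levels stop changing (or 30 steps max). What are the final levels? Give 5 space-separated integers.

Answer: 8 11 11 10 9

Derivation:
Step 1: flows [1->0,2->0,0=3,2=4] -> levels [11 10 9 9 10]
Step 2: flows [0->1,0->2,0->3,4->2] -> levels [8 11 11 10 9]
Step 3: flows [1->0,2->0,3->0,2->4] -> levels [11 10 9 9 10]
  -> period-2 cycle: step 3 state = step 1 state; never stabilizes
  -> state at step 30: (30-1) mod 2 = 1, same as step 2 -> [8 11 11 10 9]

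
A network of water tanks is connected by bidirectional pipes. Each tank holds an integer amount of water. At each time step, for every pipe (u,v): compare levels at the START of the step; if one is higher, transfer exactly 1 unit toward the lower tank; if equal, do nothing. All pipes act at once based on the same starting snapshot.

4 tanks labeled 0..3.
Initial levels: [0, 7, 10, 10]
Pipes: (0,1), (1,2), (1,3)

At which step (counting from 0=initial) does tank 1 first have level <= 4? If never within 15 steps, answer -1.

Step 1: flows [1->0,2->1,3->1] -> levels [1 8 9 9]
Step 2: flows [1->0,2->1,3->1] -> levels [2 9 8 8]
Step 3: flows [1->0,1->2,1->3] -> levels [3 6 9 9]
Step 4: flows [1->0,2->1,3->1] -> levels [4 7 8 8]
Step 5: flows [1->0,2->1,3->1] -> levels [5 8 7 7]
Step 6: flows [1->0,1->2,1->3] -> levels [6 5 8 8]
Step 7: flows [0->1,2->1,3->1] -> levels [5 8 7 7]
  -> period-2 cycle (repeats step 5); tank 1 never drops to <=4
Tank 1 never reaches <=4 within 15 steps

Answer: -1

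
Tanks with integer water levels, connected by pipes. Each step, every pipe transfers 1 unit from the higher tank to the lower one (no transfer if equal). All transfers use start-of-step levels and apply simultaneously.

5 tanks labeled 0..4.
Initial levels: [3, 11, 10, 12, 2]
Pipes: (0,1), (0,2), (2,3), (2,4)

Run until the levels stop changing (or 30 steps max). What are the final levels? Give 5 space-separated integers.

Answer: 7 9 9 7 6

Derivation:
Step 1: flows [1->0,2->0,3->2,2->4] -> levels [5 10 9 11 3]
Step 2: flows [1->0,2->0,3->2,2->4] -> levels [7 9 8 10 4]
Step 3: flows [1->0,2->0,3->2,2->4] -> levels [9 8 7 9 5]
Step 4: flows [0->1,0->2,3->2,2->4] -> levels [7 9 8 8 6]
Step 5: flows [1->0,2->0,2=3,2->4] -> levels [9 8 6 8 7]
Step 6: flows [0->1,0->2,3->2,4->2] -> levels [7 9 9 7 6]
Step 7: flows [1->0,2->0,2->3,2->4] -> levels [9 8 6 8 7]
  -> period-2 cycle: step 7 state = step 5 state; never stabilizes
  -> state at step 30: (30-5) mod 2 = 1, same as step 6 -> [7 9 9 7 6]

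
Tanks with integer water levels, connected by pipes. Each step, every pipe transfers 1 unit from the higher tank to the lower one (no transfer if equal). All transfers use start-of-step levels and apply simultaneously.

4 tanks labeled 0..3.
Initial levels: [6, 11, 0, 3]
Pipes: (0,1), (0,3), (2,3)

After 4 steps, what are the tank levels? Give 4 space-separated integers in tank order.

Answer: 6 7 3 4

Derivation:
Step 1: flows [1->0,0->3,3->2] -> levels [6 10 1 3]
Step 2: flows [1->0,0->3,3->2] -> levels [6 9 2 3]
Step 3: flows [1->0,0->3,3->2] -> levels [6 8 3 3]
Step 4: flows [1->0,0->3,2=3] -> levels [6 7 3 4]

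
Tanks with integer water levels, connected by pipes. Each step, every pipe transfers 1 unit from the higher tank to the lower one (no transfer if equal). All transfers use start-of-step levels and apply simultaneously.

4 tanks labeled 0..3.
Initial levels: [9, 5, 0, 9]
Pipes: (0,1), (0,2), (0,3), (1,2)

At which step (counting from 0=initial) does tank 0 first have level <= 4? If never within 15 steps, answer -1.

Step 1: flows [0->1,0->2,0=3,1->2] -> levels [7 5 2 9]
Step 2: flows [0->1,0->2,3->0,1->2] -> levels [6 5 4 8]
Step 3: flows [0->1,0->2,3->0,1->2] -> levels [5 5 6 7]
Step 4: flows [0=1,2->0,3->0,2->1] -> levels [7 6 4 6]
Step 5: flows [0->1,0->2,0->3,1->2] -> levels [4 6 6 7]
Tank 0 first reaches <=4 at step 5

Answer: 5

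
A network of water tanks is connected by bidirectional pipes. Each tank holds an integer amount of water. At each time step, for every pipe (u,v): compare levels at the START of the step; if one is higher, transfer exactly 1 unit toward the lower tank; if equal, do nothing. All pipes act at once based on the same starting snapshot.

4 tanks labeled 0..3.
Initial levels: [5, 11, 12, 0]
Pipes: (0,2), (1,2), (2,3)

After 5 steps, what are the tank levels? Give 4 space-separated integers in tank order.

Step 1: flows [2->0,2->1,2->3] -> levels [6 12 9 1]
Step 2: flows [2->0,1->2,2->3] -> levels [7 11 8 2]
Step 3: flows [2->0,1->2,2->3] -> levels [8 10 7 3]
Step 4: flows [0->2,1->2,2->3] -> levels [7 9 8 4]
Step 5: flows [2->0,1->2,2->3] -> levels [8 8 7 5]

Answer: 8 8 7 5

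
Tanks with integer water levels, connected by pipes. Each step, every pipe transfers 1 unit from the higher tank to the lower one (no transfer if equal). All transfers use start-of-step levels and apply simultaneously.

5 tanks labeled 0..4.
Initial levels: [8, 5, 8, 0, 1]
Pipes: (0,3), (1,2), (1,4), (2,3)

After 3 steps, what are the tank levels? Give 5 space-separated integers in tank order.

Answer: 5 3 5 5 4

Derivation:
Step 1: flows [0->3,2->1,1->4,2->3] -> levels [7 5 6 2 2]
Step 2: flows [0->3,2->1,1->4,2->3] -> levels [6 5 4 4 3]
Step 3: flows [0->3,1->2,1->4,2=3] -> levels [5 3 5 5 4]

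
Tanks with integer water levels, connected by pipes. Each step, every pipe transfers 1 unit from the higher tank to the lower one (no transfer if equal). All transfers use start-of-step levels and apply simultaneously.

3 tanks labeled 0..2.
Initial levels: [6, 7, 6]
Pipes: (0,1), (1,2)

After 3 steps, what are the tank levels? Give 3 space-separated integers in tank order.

Step 1: flows [1->0,1->2] -> levels [7 5 7]
Step 2: flows [0->1,2->1] -> levels [6 7 6]
  -> period-2 cycle: step 2 state = step 0 state
  -> state at step 3: (3-0) mod 2 = 1, same as step 1 -> [7 5 7]

Answer: 7 5 7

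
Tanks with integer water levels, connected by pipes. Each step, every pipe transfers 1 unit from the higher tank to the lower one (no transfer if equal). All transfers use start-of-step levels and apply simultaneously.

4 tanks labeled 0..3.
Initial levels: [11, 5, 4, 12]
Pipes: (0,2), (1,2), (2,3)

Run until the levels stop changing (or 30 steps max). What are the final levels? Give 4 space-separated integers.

Answer: 9 8 6 9

Derivation:
Step 1: flows [0->2,1->2,3->2] -> levels [10 4 7 11]
Step 2: flows [0->2,2->1,3->2] -> levels [9 5 8 10]
Step 3: flows [0->2,2->1,3->2] -> levels [8 6 9 9]
Step 4: flows [2->0,2->1,2=3] -> levels [9 7 7 9]
Step 5: flows [0->2,1=2,3->2] -> levels [8 7 9 8]
Step 6: flows [2->0,2->1,2->3] -> levels [9 8 6 9]
Step 7: flows [0->2,1->2,3->2] -> levels [8 7 9 8]
  -> period-2 cycle: step 7 state = step 5 state; never stabilizes
  -> state at step 30: (30-5) mod 2 = 1, same as step 6 -> [9 8 6 9]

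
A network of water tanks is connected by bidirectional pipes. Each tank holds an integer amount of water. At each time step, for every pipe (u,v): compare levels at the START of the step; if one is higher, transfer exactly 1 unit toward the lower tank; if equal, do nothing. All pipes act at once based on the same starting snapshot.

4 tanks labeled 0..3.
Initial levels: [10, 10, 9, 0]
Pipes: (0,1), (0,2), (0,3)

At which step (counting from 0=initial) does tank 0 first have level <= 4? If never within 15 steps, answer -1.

Step 1: flows [0=1,0->2,0->3] -> levels [8 10 10 1]
Step 2: flows [1->0,2->0,0->3] -> levels [9 9 9 2]
Step 3: flows [0=1,0=2,0->3] -> levels [8 9 9 3]
Step 4: flows [1->0,2->0,0->3] -> levels [9 8 8 4]
Step 5: flows [0->1,0->2,0->3] -> levels [6 9 9 5]
Step 6: flows [1->0,2->0,0->3] -> levels [7 8 8 6]
Step 7: flows [1->0,2->0,0->3] -> levels [8 7 7 7]
Step 8: flows [0->1,0->2,0->3] -> levels [5 8 8 8]
Step 9: flows [1->0,2->0,3->0] -> levels [8 7 7 7]
  -> period-2 cycle (repeats step 7); tank 0 never drops to <=4
Tank 0 never reaches <=4 within 15 steps

Answer: -1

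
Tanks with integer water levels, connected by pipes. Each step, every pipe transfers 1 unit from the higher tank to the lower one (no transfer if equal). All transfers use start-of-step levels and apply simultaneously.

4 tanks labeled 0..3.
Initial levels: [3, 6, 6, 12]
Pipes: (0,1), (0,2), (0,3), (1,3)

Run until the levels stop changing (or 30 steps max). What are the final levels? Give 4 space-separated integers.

Step 1: flows [1->0,2->0,3->0,3->1] -> levels [6 6 5 10]
Step 2: flows [0=1,0->2,3->0,3->1] -> levels [6 7 6 8]
Step 3: flows [1->0,0=2,3->0,3->1] -> levels [8 7 6 6]
Step 4: flows [0->1,0->2,0->3,1->3] -> levels [5 7 7 8]
Step 5: flows [1->0,2->0,3->0,3->1] -> levels [8 7 6 6]
  -> period-2 cycle: step 5 state = step 3 state; never stabilizes
  -> state at step 30: (30-3) mod 2 = 1, same as step 4 -> [5 7 7 8]

Answer: 5 7 7 8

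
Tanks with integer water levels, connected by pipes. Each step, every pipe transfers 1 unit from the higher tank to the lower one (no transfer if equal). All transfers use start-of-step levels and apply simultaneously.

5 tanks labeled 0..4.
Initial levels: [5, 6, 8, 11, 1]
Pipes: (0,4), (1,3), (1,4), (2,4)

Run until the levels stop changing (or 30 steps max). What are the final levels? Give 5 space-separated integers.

Step 1: flows [0->4,3->1,1->4,2->4] -> levels [4 6 7 10 4]
Step 2: flows [0=4,3->1,1->4,2->4] -> levels [4 6 6 9 6]
Step 3: flows [4->0,3->1,1=4,2=4] -> levels [5 7 6 8 5]
Step 4: flows [0=4,3->1,1->4,2->4] -> levels [5 7 5 7 7]
Step 5: flows [4->0,1=3,1=4,4->2] -> levels [6 7 6 7 5]
Step 6: flows [0->4,1=3,1->4,2->4] -> levels [5 6 5 7 8]
Step 7: flows [4->0,3->1,4->1,4->2] -> levels [6 8 6 6 5]
Step 8: flows [0->4,1->3,1->4,2->4] -> levels [5 6 5 7 8]
  -> period-2 cycle: step 8 state = step 6 state; never stabilizes
  -> state at step 30: (30-6) mod 2 = 0, same as step 6 -> [5 6 5 7 8]

Answer: 5 6 5 7 8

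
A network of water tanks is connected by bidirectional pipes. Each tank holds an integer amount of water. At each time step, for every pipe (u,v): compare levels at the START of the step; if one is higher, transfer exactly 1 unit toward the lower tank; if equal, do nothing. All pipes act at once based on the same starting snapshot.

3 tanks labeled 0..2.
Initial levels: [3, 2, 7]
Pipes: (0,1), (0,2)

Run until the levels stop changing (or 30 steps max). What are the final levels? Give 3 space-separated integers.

Step 1: flows [0->1,2->0] -> levels [3 3 6]
Step 2: flows [0=1,2->0] -> levels [4 3 5]
Step 3: flows [0->1,2->0] -> levels [4 4 4]
Step 4: flows [0=1,0=2] -> levels [4 4 4]
  -> stable (no change)

Answer: 4 4 4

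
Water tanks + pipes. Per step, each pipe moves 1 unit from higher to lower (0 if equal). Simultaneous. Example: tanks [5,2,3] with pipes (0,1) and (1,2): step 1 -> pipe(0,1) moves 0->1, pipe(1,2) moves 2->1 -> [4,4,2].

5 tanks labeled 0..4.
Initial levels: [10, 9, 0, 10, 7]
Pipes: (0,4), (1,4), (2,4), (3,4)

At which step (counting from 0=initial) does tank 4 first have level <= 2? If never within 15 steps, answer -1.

Answer: -1

Derivation:
Step 1: flows [0->4,1->4,4->2,3->4] -> levels [9 8 1 9 9]
Step 2: flows [0=4,4->1,4->2,3=4] -> levels [9 9 2 9 7]
Step 3: flows [0->4,1->4,4->2,3->4] -> levels [8 8 3 8 9]
Step 4: flows [4->0,4->1,4->2,4->3] -> levels [9 9 4 9 5]
Step 5: flows [0->4,1->4,4->2,3->4] -> levels [8 8 5 8 7]
Step 6: flows [0->4,1->4,4->2,3->4] -> levels [7 7 6 7 9]
Step 7: flows [4->0,4->1,4->2,4->3] -> levels [8 8 7 8 5]
Step 8: flows [0->4,1->4,2->4,3->4] -> levels [7 7 6 7 9]
  -> period-2 cycle (repeats step 6); tank 4 never drops to <=2
Tank 4 never reaches <=2 within 15 steps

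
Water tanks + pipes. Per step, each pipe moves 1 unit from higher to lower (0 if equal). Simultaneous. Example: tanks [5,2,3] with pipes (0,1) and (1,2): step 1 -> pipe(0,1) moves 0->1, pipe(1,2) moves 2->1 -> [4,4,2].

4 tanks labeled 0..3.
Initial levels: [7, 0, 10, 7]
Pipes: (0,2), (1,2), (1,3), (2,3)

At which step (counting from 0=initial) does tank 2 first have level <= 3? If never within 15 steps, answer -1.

Answer: -1

Derivation:
Step 1: flows [2->0,2->1,3->1,2->3] -> levels [8 2 7 7]
Step 2: flows [0->2,2->1,3->1,2=3] -> levels [7 4 7 6]
Step 3: flows [0=2,2->1,3->1,2->3] -> levels [7 6 5 6]
Step 4: flows [0->2,1->2,1=3,3->2] -> levels [6 5 8 5]
Step 5: flows [2->0,2->1,1=3,2->3] -> levels [7 6 5 6]
  -> period-2 cycle (repeats step 3); tank 2 never drops to <=3
Tank 2 never reaches <=3 within 15 steps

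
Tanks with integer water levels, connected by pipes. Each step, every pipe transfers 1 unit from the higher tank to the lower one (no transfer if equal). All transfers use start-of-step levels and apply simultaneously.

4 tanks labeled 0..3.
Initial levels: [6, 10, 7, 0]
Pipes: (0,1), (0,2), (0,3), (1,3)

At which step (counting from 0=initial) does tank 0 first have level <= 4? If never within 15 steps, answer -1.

Step 1: flows [1->0,2->0,0->3,1->3] -> levels [7 8 6 2]
Step 2: flows [1->0,0->2,0->3,1->3] -> levels [6 6 7 4]
Step 3: flows [0=1,2->0,0->3,1->3] -> levels [6 5 6 6]
Step 4: flows [0->1,0=2,0=3,3->1] -> levels [5 7 6 5]
Step 5: flows [1->0,2->0,0=3,1->3] -> levels [7 5 5 6]
Step 6: flows [0->1,0->2,0->3,3->1] -> levels [4 7 6 6]
Tank 0 first reaches <=4 at step 6

Answer: 6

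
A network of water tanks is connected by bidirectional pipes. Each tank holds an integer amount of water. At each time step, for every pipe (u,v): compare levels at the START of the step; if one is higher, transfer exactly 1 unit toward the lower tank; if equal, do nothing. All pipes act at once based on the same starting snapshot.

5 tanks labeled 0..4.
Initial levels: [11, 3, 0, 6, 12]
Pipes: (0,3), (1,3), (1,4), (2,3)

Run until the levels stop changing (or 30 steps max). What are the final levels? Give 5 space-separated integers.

Answer: 7 8 6 5 6

Derivation:
Step 1: flows [0->3,3->1,4->1,3->2] -> levels [10 5 1 5 11]
Step 2: flows [0->3,1=3,4->1,3->2] -> levels [9 6 2 5 10]
Step 3: flows [0->3,1->3,4->1,3->2] -> levels [8 6 3 6 9]
Step 4: flows [0->3,1=3,4->1,3->2] -> levels [7 7 4 6 8]
Step 5: flows [0->3,1->3,4->1,3->2] -> levels [6 7 5 7 7]
Step 6: flows [3->0,1=3,1=4,3->2] -> levels [7 7 6 5 7]
Step 7: flows [0->3,1->3,1=4,2->3] -> levels [6 6 5 8 7]
Step 8: flows [3->0,3->1,4->1,3->2] -> levels [7 8 6 5 6]
Step 9: flows [0->3,1->3,1->4,2->3] -> levels [6 6 5 8 7]
  -> period-2 cycle: step 9 state = step 7 state; never stabilizes
  -> state at step 30: (30-7) mod 2 = 1, same as step 8 -> [7 8 6 5 6]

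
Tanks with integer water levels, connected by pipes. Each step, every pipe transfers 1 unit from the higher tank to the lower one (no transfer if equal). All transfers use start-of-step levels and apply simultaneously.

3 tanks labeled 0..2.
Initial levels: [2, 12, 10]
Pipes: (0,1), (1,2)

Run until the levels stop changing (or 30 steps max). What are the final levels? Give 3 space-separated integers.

Answer: 8 8 8

Derivation:
Step 1: flows [1->0,1->2] -> levels [3 10 11]
Step 2: flows [1->0,2->1] -> levels [4 10 10]
Step 3: flows [1->0,1=2] -> levels [5 9 10]
Step 4: flows [1->0,2->1] -> levels [6 9 9]
Step 5: flows [1->0,1=2] -> levels [7 8 9]
Step 6: flows [1->0,2->1] -> levels [8 8 8]
Step 7: flows [0=1,1=2] -> levels [8 8 8]
  -> stable (no change)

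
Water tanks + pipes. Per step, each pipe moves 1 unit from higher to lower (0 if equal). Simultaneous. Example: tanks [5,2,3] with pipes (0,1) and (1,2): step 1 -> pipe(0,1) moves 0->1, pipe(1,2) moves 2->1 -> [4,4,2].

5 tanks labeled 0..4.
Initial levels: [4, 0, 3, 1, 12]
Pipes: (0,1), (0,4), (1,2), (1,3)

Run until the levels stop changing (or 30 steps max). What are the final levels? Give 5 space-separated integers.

Step 1: flows [0->1,4->0,2->1,3->1] -> levels [4 3 2 0 11]
Step 2: flows [0->1,4->0,1->2,1->3] -> levels [4 2 3 1 10]
Step 3: flows [0->1,4->0,2->1,1->3] -> levels [4 3 2 2 9]
Step 4: flows [0->1,4->0,1->2,1->3] -> levels [4 2 3 3 8]
Step 5: flows [0->1,4->0,2->1,3->1] -> levels [4 5 2 2 7]
Step 6: flows [1->0,4->0,1->2,1->3] -> levels [6 2 3 3 6]
Step 7: flows [0->1,0=4,2->1,3->1] -> levels [5 5 2 2 6]
Step 8: flows [0=1,4->0,1->2,1->3] -> levels [6 3 3 3 5]
Step 9: flows [0->1,0->4,1=2,1=3] -> levels [4 4 3 3 6]
Step 10: flows [0=1,4->0,1->2,1->3] -> levels [5 2 4 4 5]
Step 11: flows [0->1,0=4,2->1,3->1] -> levels [4 5 3 3 5]
Step 12: flows [1->0,4->0,1->2,1->3] -> levels [6 2 4 4 4]
Step 13: flows [0->1,0->4,2->1,3->1] -> levels [4 5 3 3 5]
  -> period-2 cycle: step 13 state = step 11 state; never stabilizes
  -> state at step 30: (30-11) mod 2 = 1, same as step 12 -> [6 2 4 4 4]

Answer: 6 2 4 4 4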